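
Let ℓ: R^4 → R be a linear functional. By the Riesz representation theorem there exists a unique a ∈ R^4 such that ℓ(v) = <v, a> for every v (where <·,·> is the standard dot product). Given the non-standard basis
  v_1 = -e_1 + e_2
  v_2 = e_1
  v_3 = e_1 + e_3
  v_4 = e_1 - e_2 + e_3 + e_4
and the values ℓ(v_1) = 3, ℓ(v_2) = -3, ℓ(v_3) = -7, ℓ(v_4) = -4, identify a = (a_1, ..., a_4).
a = (-3, 0, -4, 3)

Write a = (a_1, ..., a_4) in the standard basis. For each basis vector v_i, ℓ(v_i) = <v_i, a> is a linear equation in the a_j's. Collect the n equations into a matrix system V a = ℓ, where row i of V is v_i (expressed in the standard basis). Since V is invertible (lower-triangular with 1s on the diagonal, up to permutation), solve by back-substitution:
  V =
[[-1, 1, 0, 0],
 [1, 0, 0, 0],
 [1, 0, 1, 0],
 [1, -1, 1, 1]]
  V a = (3, -3, -7, -4)
Solving gives a = (-3, 0, -4, 3).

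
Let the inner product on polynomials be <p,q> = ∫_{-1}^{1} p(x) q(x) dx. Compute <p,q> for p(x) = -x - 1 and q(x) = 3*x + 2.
<p,q> = -6

Expand the product: p(x)·q(x) = -3*x^2 - 5*x - 2.
∫_{-1}^{1} of each monomial x^k gives [2/(k+1) if k even, 0 if k odd]. Integrating term-by-term (or equivalently evaluating the antiderivative F(x) = -x^3 - 5*x^2/2 - 2*x at the endpoints):
  F(1) − F(−1) = -11/2 − (1/2) = -6.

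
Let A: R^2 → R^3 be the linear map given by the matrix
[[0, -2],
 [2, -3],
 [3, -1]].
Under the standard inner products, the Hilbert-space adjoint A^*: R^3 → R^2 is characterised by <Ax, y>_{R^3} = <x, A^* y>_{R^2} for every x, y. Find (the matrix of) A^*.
A^* = A^T =
[[0, 2, 3],
 [-2, -3, -1]]

For real matrices with standard dot products, the defining identity <Ax, y> = <x, A^* y> gives (Ax)^T y = x^T (A^*) y, i.e. x^T A^T y = x^T (A^*) y. Since this holds for all x, y, we must have A^* = A^T. Therefore
A^* =
[[0, 2, 3],
 [-2, -3, -1]].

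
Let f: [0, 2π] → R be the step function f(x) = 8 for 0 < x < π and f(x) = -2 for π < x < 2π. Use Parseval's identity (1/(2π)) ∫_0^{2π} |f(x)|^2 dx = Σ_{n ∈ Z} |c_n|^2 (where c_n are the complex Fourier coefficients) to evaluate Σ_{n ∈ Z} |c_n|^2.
Σ |c_n|^2 = 34

Parseval equates the L^2 energy of f (normalised by 1/(2π)) with the ℓ^2 sum of its Fourier coefficients: (1/(2π)) ∫_0^{2π} |f|^2 = Σ |c_n|^2.
Compute the left side: (1/(2π)) [∫_0^π 8^2 dx + ∫_π^{2π} (-2)^2 dx] = (1/(2π)) · (64π + 4π) = (64 + 4)/2 = 34.
So Σ_{n ∈ Z} |c_n|^2 = 34.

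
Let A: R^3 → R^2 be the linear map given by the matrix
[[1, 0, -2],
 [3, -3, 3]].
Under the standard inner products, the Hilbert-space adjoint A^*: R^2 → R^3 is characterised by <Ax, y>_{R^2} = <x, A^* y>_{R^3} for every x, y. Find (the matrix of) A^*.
A^* = A^T =
[[1, 3],
 [0, -3],
 [-2, 3]]

For real matrices with standard dot products, the defining identity <Ax, y> = <x, A^* y> gives (Ax)^T y = x^T (A^*) y, i.e. x^T A^T y = x^T (A^*) y. Since this holds for all x, y, we must have A^* = A^T. Therefore
A^* =
[[1, 3],
 [0, -3],
 [-2, 3]].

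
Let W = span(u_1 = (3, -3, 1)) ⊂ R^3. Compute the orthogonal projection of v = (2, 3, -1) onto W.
proj_W(v) = (-12/19, 12/19, -4/19)

Set up U = [u_1 | ... | u_1] ∈ R^(3×1). The projector onto W = col(U) is P = U (U^T U)^(-1) U^T.
Compute U^T U =
  [19],
and U^T v = (-4).
Solve U^T U · c = U^T v for the coefficients: c = (-4/19). The projection is proj_W(v) = U c.
Check: (v - proj_W(v)) · u_1 = 0  (should be 0).
Result: proj_W(v) = (-12/19, 12/19, -4/19).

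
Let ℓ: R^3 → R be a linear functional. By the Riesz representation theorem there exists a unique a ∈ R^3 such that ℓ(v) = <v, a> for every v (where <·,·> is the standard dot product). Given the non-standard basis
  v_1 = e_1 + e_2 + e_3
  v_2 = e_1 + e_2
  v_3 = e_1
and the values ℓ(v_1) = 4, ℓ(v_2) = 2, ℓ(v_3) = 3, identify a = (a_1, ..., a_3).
a = (3, -1, 2)

Write a = (a_1, ..., a_3) in the standard basis. For each basis vector v_i, ℓ(v_i) = <v_i, a> is a linear equation in the a_j's. Collect the n equations into a matrix system V a = ℓ, where row i of V is v_i (expressed in the standard basis). Since V is invertible (lower-triangular with 1s on the diagonal, up to permutation), solve by back-substitution:
  V =
[[1, 1, 1],
 [1, 1, 0],
 [1, 0, 0]]
  V a = (4, 2, 3)
Solving gives a = (3, -1, 2).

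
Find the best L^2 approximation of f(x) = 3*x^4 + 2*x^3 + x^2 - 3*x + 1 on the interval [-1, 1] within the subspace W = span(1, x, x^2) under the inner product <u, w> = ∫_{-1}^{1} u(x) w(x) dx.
g(x) = 25*x^2/7 - 9*x/5 + 26/35

The best approximation g ∈ W is the orthogonal projection of f onto W. Writing g = a_0 + a_1 x + a_2 x^2, the coefficients solve the normal equations G · a = b where
  G_{ij} = <φ_i, φ_j> and b_i = <f, φ_i>, with φ_0 = 1, φ_1 = x, φ_2 = x^2.
G =
  [2, 0, 2/3]
  [0, 2/3, 0]
  [2/3, 0, 2/5],
b = (58/15, -6/5, 202/105).
Solving gives a_0 = 26/35, a_1 = -9/5, a_2 = 25/7, so
  g(x) = 25*x^2/7 - 9*x/5 + 26/35.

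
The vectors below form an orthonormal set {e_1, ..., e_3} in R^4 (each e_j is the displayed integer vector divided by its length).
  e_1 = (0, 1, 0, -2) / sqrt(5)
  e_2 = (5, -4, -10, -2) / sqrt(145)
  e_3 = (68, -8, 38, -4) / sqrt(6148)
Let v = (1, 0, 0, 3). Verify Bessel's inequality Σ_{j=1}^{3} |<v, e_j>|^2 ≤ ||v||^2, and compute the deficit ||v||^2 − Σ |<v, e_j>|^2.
Σ |<v, e_j>|^2 = 409/53; ||v||^2 = 10; deficit = 121/53

Write each e_j = u_j / sqrt(<u_j, u_j>) where u_j is the displayed integer vector. Then <v, e_j> = <v, u_j> / sqrt(<u_j, u_j>), so |<v, e_j>|^2 = <v, u_j>^2 / <u_j, u_j>.
Coefficients: <v, e_1> = -6/sqrt(5), <v, e_2> = -1/sqrt(145), <v, e_3> = 56/sqrt(6148).
Square and sum: Σ |<v, e_j>|^2 = 409/53.
Compute ||v||^2 = v·v = 10.
Deficit = 10 − 409/53 = 121/53 ≥ 0, confirming Bessel's inequality. (The deficit equals ||v − Σ <v,e_j> e_j||^2, the squared distance from v to span{e_j}.)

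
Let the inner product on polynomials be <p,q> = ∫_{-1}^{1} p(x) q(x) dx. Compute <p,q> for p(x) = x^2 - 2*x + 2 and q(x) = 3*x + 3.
<p,q> = 10

Expand the product: p(x)·q(x) = 3*x^3 - 3*x^2 + 6.
∫_{-1}^{1} of each monomial x^k gives [2/(k+1) if k even, 0 if k odd]. Integrating term-by-term (or equivalently evaluating the antiderivative F(x) = 3*x^4/4 - x^3 + 6*x at the endpoints):
  F(1) − F(−1) = 23/4 − (-17/4) = 10.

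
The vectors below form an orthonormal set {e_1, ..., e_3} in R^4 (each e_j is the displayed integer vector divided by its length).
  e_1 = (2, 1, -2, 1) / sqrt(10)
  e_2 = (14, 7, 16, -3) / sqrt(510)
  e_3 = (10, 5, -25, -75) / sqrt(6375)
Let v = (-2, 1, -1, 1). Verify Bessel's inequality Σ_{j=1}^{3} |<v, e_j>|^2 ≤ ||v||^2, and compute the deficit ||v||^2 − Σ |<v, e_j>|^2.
Σ |<v, e_j>|^2 = 19/5; ||v||^2 = 7; deficit = 16/5

Write each e_j = u_j / sqrt(<u_j, u_j>) where u_j is the displayed integer vector. Then <v, e_j> = <v, u_j> / sqrt(<u_j, u_j>), so |<v, e_j>|^2 = <v, u_j>^2 / <u_j, u_j>.
Coefficients: <v, e_1> = 0/sqrt(10), <v, e_2> = -40/sqrt(510), <v, e_3> = -65/sqrt(6375).
Square and sum: Σ |<v, e_j>|^2 = 19/5.
Compute ||v||^2 = v·v = 7.
Deficit = 7 − 19/5 = 16/5 ≥ 0, confirming Bessel's inequality. (The deficit equals ||v − Σ <v,e_j> e_j||^2, the squared distance from v to span{e_j}.)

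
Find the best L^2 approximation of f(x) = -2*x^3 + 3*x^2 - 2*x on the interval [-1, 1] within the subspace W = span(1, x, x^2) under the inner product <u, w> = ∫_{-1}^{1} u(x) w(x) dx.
g(x) = 3*x^2 - 16*x/5

The best approximation g ∈ W is the orthogonal projection of f onto W. Writing g = a_0 + a_1 x + a_2 x^2, the coefficients solve the normal equations G · a = b where
  G_{ij} = <φ_i, φ_j> and b_i = <f, φ_i>, with φ_0 = 1, φ_1 = x, φ_2 = x^2.
G =
  [2, 0, 2/3]
  [0, 2/3, 0]
  [2/3, 0, 2/5],
b = (2, -32/15, 6/5).
Solving gives a_0 = 0, a_1 = -16/5, a_2 = 3, so
  g(x) = 3*x^2 - 16*x/5.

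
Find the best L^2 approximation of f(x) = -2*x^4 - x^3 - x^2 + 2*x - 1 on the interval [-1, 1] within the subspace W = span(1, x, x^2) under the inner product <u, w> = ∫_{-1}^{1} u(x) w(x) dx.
g(x) = -19*x^2/7 + 7*x/5 - 29/35

The best approximation g ∈ W is the orthogonal projection of f onto W. Writing g = a_0 + a_1 x + a_2 x^2, the coefficients solve the normal equations G · a = b where
  G_{ij} = <φ_i, φ_j> and b_i = <f, φ_i>, with φ_0 = 1, φ_1 = x, φ_2 = x^2.
G =
  [2, 0, 2/3]
  [0, 2/3, 0]
  [2/3, 0, 2/5],
b = (-52/15, 14/15, -172/105).
Solving gives a_0 = -29/35, a_1 = 7/5, a_2 = -19/7, so
  g(x) = -19*x^2/7 + 7*x/5 - 29/35.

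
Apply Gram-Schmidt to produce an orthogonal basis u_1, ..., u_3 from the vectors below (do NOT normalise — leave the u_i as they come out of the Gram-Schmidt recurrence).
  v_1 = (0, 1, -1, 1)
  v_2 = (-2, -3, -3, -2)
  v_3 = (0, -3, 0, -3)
Orthogonal basis:
  u_1 = (0, 1, -1, 1)
  u_2 = (-2, -7/3, -11/3, -4/3)
  u_3 = (33/37, 3/74, -27/74, -15/37)

Apply the Gram-Schmidt recurrence
  u_1 = v_1
  u_i = v_i − Σ_{j<i} ((v_i · u_j) / (u_j · u_j)) · u_j.

Step by step this gives:
  u_1 = (0, 1, -1, 1)
  u_2 = (-2, -7/3, -11/3, -4/3)
  u_3 = (33/37, 3/74, -27/74, -15/37)

Orthogonality check:
  u_2 · u_1 = 0 (should be 0)
  u_3 · u_1 = 0 (should be 0)
  u_3 · u_2 = 0 (should be 0)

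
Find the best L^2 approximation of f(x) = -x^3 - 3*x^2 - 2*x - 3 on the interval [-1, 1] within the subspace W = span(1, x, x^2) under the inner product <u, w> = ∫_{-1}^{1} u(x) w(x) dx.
g(x) = -3*x^2 - 13*x/5 - 3

The best approximation g ∈ W is the orthogonal projection of f onto W. Writing g = a_0 + a_1 x + a_2 x^2, the coefficients solve the normal equations G · a = b where
  G_{ij} = <φ_i, φ_j> and b_i = <f, φ_i>, with φ_0 = 1, φ_1 = x, φ_2 = x^2.
G =
  [2, 0, 2/3]
  [0, 2/3, 0]
  [2/3, 0, 2/5],
b = (-8, -26/15, -16/5).
Solving gives a_0 = -3, a_1 = -13/5, a_2 = -3, so
  g(x) = -3*x^2 - 13*x/5 - 3.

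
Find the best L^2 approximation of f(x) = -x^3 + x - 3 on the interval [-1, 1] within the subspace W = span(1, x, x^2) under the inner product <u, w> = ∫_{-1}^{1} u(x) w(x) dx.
g(x) = 2*x/5 - 3

The best approximation g ∈ W is the orthogonal projection of f onto W. Writing g = a_0 + a_1 x + a_2 x^2, the coefficients solve the normal equations G · a = b where
  G_{ij} = <φ_i, φ_j> and b_i = <f, φ_i>, with φ_0 = 1, φ_1 = x, φ_2 = x^2.
G =
  [2, 0, 2/3]
  [0, 2/3, 0]
  [2/3, 0, 2/5],
b = (-6, 4/15, -2).
Solving gives a_0 = -3, a_1 = 2/5, a_2 = 0, so
  g(x) = 2*x/5 - 3.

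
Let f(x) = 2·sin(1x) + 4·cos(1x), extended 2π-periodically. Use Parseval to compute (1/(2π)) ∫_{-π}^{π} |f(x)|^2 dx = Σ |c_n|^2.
Σ |c_n|^2 = 10

Expand |f|^2 and use orthogonality of {sin(nx), cos(mx)} on [-π, π]:
  ∫_{-π}^{π} sin(nx)^2 dx = π, ∫ cos(mx)^2 dx = π, and cross terms integrate to 0.
So ∫_{-π}^{π} f(x)^2 dx = 2^2 · π + 4^2 · π = (4 + 16)π.
Divide by 2π: (4 + 16)/2 = 10.
By Parseval, this equals Σ |c_n|^2.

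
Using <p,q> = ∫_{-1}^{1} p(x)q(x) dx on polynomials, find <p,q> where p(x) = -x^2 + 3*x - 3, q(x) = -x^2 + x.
<p,q> = 22/5

Expand the product: p(x)·q(x) = x^4 - 4*x^3 + 6*x^2 - 3*x.
∫_{-1}^{1} of each monomial x^k gives [2/(k+1) if k even, 0 if k odd]. Integrating term-by-term (or equivalently evaluating the antiderivative F(x) = x^5/5 - x^4 + 2*x^3 - 3*x^2/2 at the endpoints):
  F(1) − F(−1) = -3/10 − (-47/10) = 22/5.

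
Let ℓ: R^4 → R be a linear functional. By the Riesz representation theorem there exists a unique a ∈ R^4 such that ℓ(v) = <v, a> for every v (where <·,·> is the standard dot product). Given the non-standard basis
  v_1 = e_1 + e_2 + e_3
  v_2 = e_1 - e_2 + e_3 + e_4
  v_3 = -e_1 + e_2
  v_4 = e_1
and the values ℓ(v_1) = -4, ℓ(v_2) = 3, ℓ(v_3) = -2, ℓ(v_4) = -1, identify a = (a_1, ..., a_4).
a = (-1, -3, 0, 1)

Write a = (a_1, ..., a_4) in the standard basis. For each basis vector v_i, ℓ(v_i) = <v_i, a> is a linear equation in the a_j's. Collect the n equations into a matrix system V a = ℓ, where row i of V is v_i (expressed in the standard basis). Since V is invertible (lower-triangular with 1s on the diagonal, up to permutation), solve by back-substitution:
  V =
[[1, 1, 1, 0],
 [1, -1, 1, 1],
 [-1, 1, 0, 0],
 [1, 0, 0, 0]]
  V a = (-4, 3, -2, -1)
Solving gives a = (-1, -3, 0, 1).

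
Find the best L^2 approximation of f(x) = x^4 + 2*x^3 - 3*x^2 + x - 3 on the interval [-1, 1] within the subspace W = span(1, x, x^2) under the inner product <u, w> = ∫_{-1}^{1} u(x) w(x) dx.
g(x) = -15*x^2/7 + 11*x/5 - 108/35

The best approximation g ∈ W is the orthogonal projection of f onto W. Writing g = a_0 + a_1 x + a_2 x^2, the coefficients solve the normal equations G · a = b where
  G_{ij} = <φ_i, φ_j> and b_i = <f, φ_i>, with φ_0 = 1, φ_1 = x, φ_2 = x^2.
G =
  [2, 0, 2/3]
  [0, 2/3, 0]
  [2/3, 0, 2/5],
b = (-38/5, 22/15, -102/35).
Solving gives a_0 = -108/35, a_1 = 11/5, a_2 = -15/7, so
  g(x) = -15*x^2/7 + 11*x/5 - 108/35.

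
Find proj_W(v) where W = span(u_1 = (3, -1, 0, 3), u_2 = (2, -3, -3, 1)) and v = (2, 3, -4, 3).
proj_W(v) = (560/293, -294/293, -138/293, 514/293)

Set up U = [u_1 | ... | u_2] ∈ R^(4×2). The projector onto W = col(U) is P = U (U^T U)^(-1) U^T.
Compute U^T U =
  [19, 12]
  [12, 23],
and U^T v = (12, 10).
Solve U^T U · c = U^T v for the coefficients: c = (156/293, 46/293). The projection is proj_W(v) = U c.
Check: (v - proj_W(v)) · u_1 = 0  (should be 0).
Check: (v - proj_W(v)) · u_2 = 0  (should be 0).
Result: proj_W(v) = (560/293, -294/293, -138/293, 514/293).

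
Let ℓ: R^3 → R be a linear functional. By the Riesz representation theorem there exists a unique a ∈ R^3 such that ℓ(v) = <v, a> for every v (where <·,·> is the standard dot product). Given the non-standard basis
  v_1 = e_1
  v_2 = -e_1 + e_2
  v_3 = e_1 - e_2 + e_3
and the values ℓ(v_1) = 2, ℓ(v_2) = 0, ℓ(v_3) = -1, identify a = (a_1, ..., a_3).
a = (2, 2, -1)

Write a = (a_1, ..., a_3) in the standard basis. For each basis vector v_i, ℓ(v_i) = <v_i, a> is a linear equation in the a_j's. Collect the n equations into a matrix system V a = ℓ, where row i of V is v_i (expressed in the standard basis). Since V is invertible (lower-triangular with 1s on the diagonal, up to permutation), solve by back-substitution:
  V =
[[1, 0, 0],
 [-1, 1, 0],
 [1, -1, 1]]
  V a = (2, 0, -1)
Solving gives a = (2, 2, -1).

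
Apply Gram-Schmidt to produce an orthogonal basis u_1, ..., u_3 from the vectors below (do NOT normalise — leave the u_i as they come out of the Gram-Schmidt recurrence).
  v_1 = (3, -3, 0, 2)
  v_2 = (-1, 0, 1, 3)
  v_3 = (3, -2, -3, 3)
Orthogonal basis:
  u_1 = (3, -3, 0, 2)
  u_2 = (-31/22, 9/22, 1, 30/11)
  u_3 = (36/233, 200/233, -702/233, 246/233)

Apply the Gram-Schmidt recurrence
  u_1 = v_1
  u_i = v_i − Σ_{j<i} ((v_i · u_j) / (u_j · u_j)) · u_j.

Step by step this gives:
  u_1 = (3, -3, 0, 2)
  u_2 = (-31/22, 9/22, 1, 30/11)
  u_3 = (36/233, 200/233, -702/233, 246/233)

Orthogonality check:
  u_2 · u_1 = 0 (should be 0)
  u_3 · u_1 = 0 (should be 0)
  u_3 · u_2 = 0 (should be 0)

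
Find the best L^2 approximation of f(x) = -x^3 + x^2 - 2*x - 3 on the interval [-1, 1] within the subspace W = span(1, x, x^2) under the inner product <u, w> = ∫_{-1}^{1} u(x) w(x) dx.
g(x) = x^2 - 13*x/5 - 3

The best approximation g ∈ W is the orthogonal projection of f onto W. Writing g = a_0 + a_1 x + a_2 x^2, the coefficients solve the normal equations G · a = b where
  G_{ij} = <φ_i, φ_j> and b_i = <f, φ_i>, with φ_0 = 1, φ_1 = x, φ_2 = x^2.
G =
  [2, 0, 2/3]
  [0, 2/3, 0]
  [2/3, 0, 2/5],
b = (-16/3, -26/15, -8/5).
Solving gives a_0 = -3, a_1 = -13/5, a_2 = 1, so
  g(x) = x^2 - 13*x/5 - 3.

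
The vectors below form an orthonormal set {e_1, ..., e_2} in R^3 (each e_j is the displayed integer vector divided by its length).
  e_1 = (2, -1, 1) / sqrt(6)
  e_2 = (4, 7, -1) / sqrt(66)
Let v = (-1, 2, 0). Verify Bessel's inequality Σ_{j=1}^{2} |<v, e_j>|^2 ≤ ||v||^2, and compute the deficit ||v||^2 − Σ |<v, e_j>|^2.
Σ |<v, e_j>|^2 = 46/11; ||v||^2 = 5; deficit = 9/11

Write each e_j = u_j / sqrt(<u_j, u_j>) where u_j is the displayed integer vector. Then <v, e_j> = <v, u_j> / sqrt(<u_j, u_j>), so |<v, e_j>|^2 = <v, u_j>^2 / <u_j, u_j>.
Coefficients: <v, e_1> = -4/sqrt(6), <v, e_2> = 10/sqrt(66).
Square and sum: Σ |<v, e_j>|^2 = 46/11.
Compute ||v||^2 = v·v = 5.
Deficit = 5 − 46/11 = 9/11 ≥ 0, confirming Bessel's inequality. (The deficit equals ||v − Σ <v,e_j> e_j||^2, the squared distance from v to span{e_j}.)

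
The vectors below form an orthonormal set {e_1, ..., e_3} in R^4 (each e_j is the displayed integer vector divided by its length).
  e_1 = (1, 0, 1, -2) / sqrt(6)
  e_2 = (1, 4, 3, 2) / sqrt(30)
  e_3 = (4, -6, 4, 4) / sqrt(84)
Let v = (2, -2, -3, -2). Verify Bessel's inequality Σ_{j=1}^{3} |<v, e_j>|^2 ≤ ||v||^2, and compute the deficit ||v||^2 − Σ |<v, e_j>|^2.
Σ |<v, e_j>|^2 = 203/15; ||v||^2 = 21; deficit = 112/15

Write each e_j = u_j / sqrt(<u_j, u_j>) where u_j is the displayed integer vector. Then <v, e_j> = <v, u_j> / sqrt(<u_j, u_j>), so |<v, e_j>|^2 = <v, u_j>^2 / <u_j, u_j>.
Coefficients: <v, e_1> = 3/sqrt(6), <v, e_2> = -19/sqrt(30), <v, e_3> = 0/sqrt(84).
Square and sum: Σ |<v, e_j>|^2 = 203/15.
Compute ||v||^2 = v·v = 21.
Deficit = 21 − 203/15 = 112/15 ≥ 0, confirming Bessel's inequality. (The deficit equals ||v − Σ <v,e_j> e_j||^2, the squared distance from v to span{e_j}.)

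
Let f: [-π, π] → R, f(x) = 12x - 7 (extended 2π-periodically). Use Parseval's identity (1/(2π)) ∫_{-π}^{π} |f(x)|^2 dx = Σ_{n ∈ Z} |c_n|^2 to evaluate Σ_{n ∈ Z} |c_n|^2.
Σ |c_n|^2 = 48π^2 + 49

Expand and integrate term by term over [-π, π]:
  ∫ (12x)^2 dx = 144·(2π^3/3); ∫ 2·12·(-7)·x dx = 0 (odd integrand); ∫ (-7)^2 dx = 49·2π.
So (1/(2π)) ∫_{-π}^{π} (12x - 7)^2 dx = 144π^2/3 + 49 = 48π^2 + 49.
Parseval ⇒ Σ |c_n|^2 = 48π^2 + 49.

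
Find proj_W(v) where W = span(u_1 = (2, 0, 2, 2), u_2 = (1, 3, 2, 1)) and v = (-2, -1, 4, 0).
proj_W(v) = (19/29, 3/29, 20/29, 19/29)

Set up U = [u_1 | ... | u_2] ∈ R^(4×2). The projector onto W = col(U) is P = U (U^T U)^(-1) U^T.
Compute U^T U =
  [12, 8]
  [8, 15],
and U^T v = (4, 3).
Solve U^T U · c = U^T v for the coefficients: c = (9/29, 1/29). The projection is proj_W(v) = U c.
Check: (v - proj_W(v)) · u_1 = 0  (should be 0).
Check: (v - proj_W(v)) · u_2 = 0  (should be 0).
Result: proj_W(v) = (19/29, 3/29, 20/29, 19/29).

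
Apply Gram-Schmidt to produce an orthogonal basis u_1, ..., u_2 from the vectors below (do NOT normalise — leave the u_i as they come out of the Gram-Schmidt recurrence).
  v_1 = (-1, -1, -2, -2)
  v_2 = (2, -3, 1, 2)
Orthogonal basis:
  u_1 = (-1, -1, -2, -2)
  u_2 = (3/2, -7/2, 0, 1)

Apply the Gram-Schmidt recurrence
  u_1 = v_1
  u_i = v_i − Σ_{j<i} ((v_i · u_j) / (u_j · u_j)) · u_j.

Step by step this gives:
  u_1 = (-1, -1, -2, -2)
  u_2 = (3/2, -7/2, 0, 1)

Orthogonality check:
  u_2 · u_1 = 0 (should be 0)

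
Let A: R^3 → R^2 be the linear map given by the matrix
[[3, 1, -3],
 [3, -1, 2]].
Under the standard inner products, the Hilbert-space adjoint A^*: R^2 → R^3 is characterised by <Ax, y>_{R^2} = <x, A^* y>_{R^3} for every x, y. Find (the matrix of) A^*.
A^* = A^T =
[[3, 3],
 [1, -1],
 [-3, 2]]

For real matrices with standard dot products, the defining identity <Ax, y> = <x, A^* y> gives (Ax)^T y = x^T (A^*) y, i.e. x^T A^T y = x^T (A^*) y. Since this holds for all x, y, we must have A^* = A^T. Therefore
A^* =
[[3, 3],
 [1, -1],
 [-3, 2]].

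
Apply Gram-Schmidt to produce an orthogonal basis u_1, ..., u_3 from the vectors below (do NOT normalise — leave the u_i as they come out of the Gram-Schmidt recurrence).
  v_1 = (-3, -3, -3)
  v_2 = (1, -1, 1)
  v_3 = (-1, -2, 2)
Orthogonal basis:
  u_1 = (-3, -3, -3)
  u_2 = (2/3, -4/3, 2/3)
  u_3 = (-3/2, 0, 3/2)

Apply the Gram-Schmidt recurrence
  u_1 = v_1
  u_i = v_i − Σ_{j<i} ((v_i · u_j) / (u_j · u_j)) · u_j.

Step by step this gives:
  u_1 = (-3, -3, -3)
  u_2 = (2/3, -4/3, 2/3)
  u_3 = (-3/2, 0, 3/2)

Orthogonality check:
  u_2 · u_1 = 0 (should be 0)
  u_3 · u_1 = 0 (should be 0)
  u_3 · u_2 = 0 (should be 0)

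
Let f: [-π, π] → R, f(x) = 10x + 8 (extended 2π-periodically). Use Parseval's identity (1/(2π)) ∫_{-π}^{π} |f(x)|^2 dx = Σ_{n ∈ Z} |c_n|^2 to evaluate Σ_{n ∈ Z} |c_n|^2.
Σ |c_n|^2 = 100π^2/3 + 64

Expand and integrate term by term over [-π, π]:
  ∫ (10x)^2 dx = 100·(2π^3/3); ∫ 2·10·(8)·x dx = 0 (odd integrand); ∫ 8^2 dx = 64·2π.
So (1/(2π)) ∫_{-π}^{π} (10x + 8)^2 dx = 100π^2/3 + 64 = 100π^2/3 + 64.
Parseval ⇒ Σ |c_n|^2 = 100π^2/3 + 64.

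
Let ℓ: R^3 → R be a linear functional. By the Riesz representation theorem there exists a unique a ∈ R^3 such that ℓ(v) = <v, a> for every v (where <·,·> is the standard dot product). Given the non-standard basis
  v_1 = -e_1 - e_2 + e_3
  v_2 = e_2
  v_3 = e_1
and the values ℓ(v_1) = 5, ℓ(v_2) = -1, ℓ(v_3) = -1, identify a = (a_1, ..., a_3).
a = (-1, -1, 3)

Write a = (a_1, ..., a_3) in the standard basis. For each basis vector v_i, ℓ(v_i) = <v_i, a> is a linear equation in the a_j's. Collect the n equations into a matrix system V a = ℓ, where row i of V is v_i (expressed in the standard basis). Since V is invertible (lower-triangular with 1s on the diagonal, up to permutation), solve by back-substitution:
  V =
[[-1, -1, 1],
 [0, 1, 0],
 [1, 0, 0]]
  V a = (5, -1, -1)
Solving gives a = (-1, -1, 3).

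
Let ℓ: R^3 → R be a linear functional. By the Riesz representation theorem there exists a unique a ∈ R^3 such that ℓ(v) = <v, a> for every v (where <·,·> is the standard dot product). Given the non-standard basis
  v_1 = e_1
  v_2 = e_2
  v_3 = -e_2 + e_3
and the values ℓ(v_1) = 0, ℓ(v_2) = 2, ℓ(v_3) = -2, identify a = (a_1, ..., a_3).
a = (0, 2, 0)

Write a = (a_1, ..., a_3) in the standard basis. For each basis vector v_i, ℓ(v_i) = <v_i, a> is a linear equation in the a_j's. Collect the n equations into a matrix system V a = ℓ, where row i of V is v_i (expressed in the standard basis). Since V is invertible (lower-triangular with 1s on the diagonal, up to permutation), solve by back-substitution:
  V =
[[1, 0, 0],
 [0, 1, 0],
 [0, -1, 1]]
  V a = (0, 2, -2)
Solving gives a = (0, 2, 0).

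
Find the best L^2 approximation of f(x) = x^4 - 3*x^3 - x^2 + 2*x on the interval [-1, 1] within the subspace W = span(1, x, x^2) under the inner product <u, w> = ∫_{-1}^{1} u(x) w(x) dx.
g(x) = -x^2/7 + x/5 - 3/35

The best approximation g ∈ W is the orthogonal projection of f onto W. Writing g = a_0 + a_1 x + a_2 x^2, the coefficients solve the normal equations G · a = b where
  G_{ij} = <φ_i, φ_j> and b_i = <f, φ_i>, with φ_0 = 1, φ_1 = x, φ_2 = x^2.
G =
  [2, 0, 2/3]
  [0, 2/3, 0]
  [2/3, 0, 2/5],
b = (-4/15, 2/15, -4/35).
Solving gives a_0 = -3/35, a_1 = 1/5, a_2 = -1/7, so
  g(x) = -x^2/7 + x/5 - 3/35.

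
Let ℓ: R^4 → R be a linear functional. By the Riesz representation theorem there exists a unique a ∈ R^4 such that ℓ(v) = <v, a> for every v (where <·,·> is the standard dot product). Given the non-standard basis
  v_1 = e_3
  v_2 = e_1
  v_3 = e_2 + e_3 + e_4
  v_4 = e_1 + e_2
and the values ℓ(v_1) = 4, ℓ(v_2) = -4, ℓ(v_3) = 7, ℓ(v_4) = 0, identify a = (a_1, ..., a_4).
a = (-4, 4, 4, -1)

Write a = (a_1, ..., a_4) in the standard basis. For each basis vector v_i, ℓ(v_i) = <v_i, a> is a linear equation in the a_j's. Collect the n equations into a matrix system V a = ℓ, where row i of V is v_i (expressed in the standard basis). Since V is invertible (lower-triangular with 1s on the diagonal, up to permutation), solve by back-substitution:
  V =
[[0, 0, 1, 0],
 [1, 0, 0, 0],
 [0, 1, 1, 1],
 [1, 1, 0, 0]]
  V a = (4, -4, 7, 0)
Solving gives a = (-4, 4, 4, -1).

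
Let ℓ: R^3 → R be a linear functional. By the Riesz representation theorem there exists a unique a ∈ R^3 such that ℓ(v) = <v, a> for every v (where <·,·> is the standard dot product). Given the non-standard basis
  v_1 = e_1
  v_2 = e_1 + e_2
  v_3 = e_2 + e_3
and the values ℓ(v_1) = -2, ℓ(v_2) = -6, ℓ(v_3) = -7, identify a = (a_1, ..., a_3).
a = (-2, -4, -3)

Write a = (a_1, ..., a_3) in the standard basis. For each basis vector v_i, ℓ(v_i) = <v_i, a> is a linear equation in the a_j's. Collect the n equations into a matrix system V a = ℓ, where row i of V is v_i (expressed in the standard basis). Since V is invertible (lower-triangular with 1s on the diagonal, up to permutation), solve by back-substitution:
  V =
[[1, 0, 0],
 [1, 1, 0],
 [0, 1, 1]]
  V a = (-2, -6, -7)
Solving gives a = (-2, -4, -3).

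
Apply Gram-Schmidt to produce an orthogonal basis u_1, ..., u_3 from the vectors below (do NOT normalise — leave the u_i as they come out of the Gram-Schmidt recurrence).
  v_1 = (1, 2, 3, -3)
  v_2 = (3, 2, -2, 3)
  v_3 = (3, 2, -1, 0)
Orthogonal basis:
  u_1 = (1, 2, 3, -3)
  u_2 = (77/23, 62/23, -22/23, 45/23)
  u_3 = (247/534, -67/267, -226/267, -153/178)

Apply the Gram-Schmidt recurrence
  u_1 = v_1
  u_i = v_i − Σ_{j<i} ((v_i · u_j) / (u_j · u_j)) · u_j.

Step by step this gives:
  u_1 = (1, 2, 3, -3)
  u_2 = (77/23, 62/23, -22/23, 45/23)
  u_3 = (247/534, -67/267, -226/267, -153/178)

Orthogonality check:
  u_2 · u_1 = 0 (should be 0)
  u_3 · u_1 = 0 (should be 0)
  u_3 · u_2 = 0 (should be 0)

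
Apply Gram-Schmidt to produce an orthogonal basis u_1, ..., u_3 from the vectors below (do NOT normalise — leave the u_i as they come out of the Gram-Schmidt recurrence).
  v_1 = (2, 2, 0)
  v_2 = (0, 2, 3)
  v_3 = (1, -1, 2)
Orthogonal basis:
  u_1 = (2, 2, 0)
  u_2 = (-1, 1, 3)
  u_3 = (15/11, -15/11, 10/11)

Apply the Gram-Schmidt recurrence
  u_1 = v_1
  u_i = v_i − Σ_{j<i} ((v_i · u_j) / (u_j · u_j)) · u_j.

Step by step this gives:
  u_1 = (2, 2, 0)
  u_2 = (-1, 1, 3)
  u_3 = (15/11, -15/11, 10/11)

Orthogonality check:
  u_2 · u_1 = 0 (should be 0)
  u_3 · u_1 = 0 (should be 0)
  u_3 · u_2 = 0 (should be 0)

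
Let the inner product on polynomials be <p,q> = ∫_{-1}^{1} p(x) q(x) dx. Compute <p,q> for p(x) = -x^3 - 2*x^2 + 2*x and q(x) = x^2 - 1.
<p,q> = 8/15

Expand the product: p(x)·q(x) = -x^5 - 2*x^4 + 3*x^3 + 2*x^2 - 2*x.
∫_{-1}^{1} of each monomial x^k gives [2/(k+1) if k even, 0 if k odd]. Integrating term-by-term (or equivalently evaluating the antiderivative F(x) = -x^6/6 - 2*x^5/5 + 3*x^4/4 + 2*x^3/3 - x^2 at the endpoints):
  F(1) − F(−1) = -3/20 − (-41/60) = 8/15.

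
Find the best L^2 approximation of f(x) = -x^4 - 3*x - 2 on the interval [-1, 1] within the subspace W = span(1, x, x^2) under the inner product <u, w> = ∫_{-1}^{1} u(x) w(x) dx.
g(x) = -6*x^2/7 - 3*x - 67/35

The best approximation g ∈ W is the orthogonal projection of f onto W. Writing g = a_0 + a_1 x + a_2 x^2, the coefficients solve the normal equations G · a = b where
  G_{ij} = <φ_i, φ_j> and b_i = <f, φ_i>, with φ_0 = 1, φ_1 = x, φ_2 = x^2.
G =
  [2, 0, 2/3]
  [0, 2/3, 0]
  [2/3, 0, 2/5],
b = (-22/5, -2, -34/21).
Solving gives a_0 = -67/35, a_1 = -3, a_2 = -6/7, so
  g(x) = -6*x^2/7 - 3*x - 67/35.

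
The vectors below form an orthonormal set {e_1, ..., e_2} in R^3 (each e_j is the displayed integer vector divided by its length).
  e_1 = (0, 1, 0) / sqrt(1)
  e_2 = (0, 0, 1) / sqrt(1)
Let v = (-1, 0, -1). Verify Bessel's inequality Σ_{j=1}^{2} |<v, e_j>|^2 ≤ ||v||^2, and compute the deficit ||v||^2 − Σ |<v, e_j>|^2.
Σ |<v, e_j>|^2 = 1; ||v||^2 = 2; deficit = 1

Write each e_j = u_j / sqrt(<u_j, u_j>) where u_j is the displayed integer vector. Then <v, e_j> = <v, u_j> / sqrt(<u_j, u_j>), so |<v, e_j>|^2 = <v, u_j>^2 / <u_j, u_j>.
Coefficients: <v, e_1> = 0/sqrt(1), <v, e_2> = -1/sqrt(1).
Square and sum: Σ |<v, e_j>|^2 = 1.
Compute ||v||^2 = v·v = 2.
Deficit = 2 − 1 = 1 ≥ 0, confirming Bessel's inequality. (The deficit equals ||v − Σ <v,e_j> e_j||^2, the squared distance from v to span{e_j}.)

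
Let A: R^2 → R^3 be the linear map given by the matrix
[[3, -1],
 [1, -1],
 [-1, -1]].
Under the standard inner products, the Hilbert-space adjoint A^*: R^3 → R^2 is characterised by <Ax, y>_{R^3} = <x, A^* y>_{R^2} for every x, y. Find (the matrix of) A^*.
A^* = A^T =
[[3, 1, -1],
 [-1, -1, -1]]

For real matrices with standard dot products, the defining identity <Ax, y> = <x, A^* y> gives (Ax)^T y = x^T (A^*) y, i.e. x^T A^T y = x^T (A^*) y. Since this holds for all x, y, we must have A^* = A^T. Therefore
A^* =
[[3, 1, -1],
 [-1, -1, -1]].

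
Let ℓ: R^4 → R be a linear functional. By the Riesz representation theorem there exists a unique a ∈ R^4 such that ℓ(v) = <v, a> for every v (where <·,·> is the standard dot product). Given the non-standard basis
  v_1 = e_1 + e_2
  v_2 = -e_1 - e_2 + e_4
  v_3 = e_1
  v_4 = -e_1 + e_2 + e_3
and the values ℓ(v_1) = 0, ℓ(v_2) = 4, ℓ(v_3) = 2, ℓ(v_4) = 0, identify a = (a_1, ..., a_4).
a = (2, -2, 4, 4)

Write a = (a_1, ..., a_4) in the standard basis. For each basis vector v_i, ℓ(v_i) = <v_i, a> is a linear equation in the a_j's. Collect the n equations into a matrix system V a = ℓ, where row i of V is v_i (expressed in the standard basis). Since V is invertible (lower-triangular with 1s on the diagonal, up to permutation), solve by back-substitution:
  V =
[[1, 1, 0, 0],
 [-1, -1, 0, 1],
 [1, 0, 0, 0],
 [-1, 1, 1, 0]]
  V a = (0, 4, 2, 0)
Solving gives a = (2, -2, 4, 4).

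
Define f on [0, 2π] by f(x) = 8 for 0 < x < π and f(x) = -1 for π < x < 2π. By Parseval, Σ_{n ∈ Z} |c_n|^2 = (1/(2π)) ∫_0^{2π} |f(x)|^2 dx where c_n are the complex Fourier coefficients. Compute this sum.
Σ |c_n|^2 = 65/2

Parseval equates the L^2 energy of f (normalised by 1/(2π)) with the ℓ^2 sum of its Fourier coefficients: (1/(2π)) ∫_0^{2π} |f|^2 = Σ |c_n|^2.
Compute the left side: (1/(2π)) [∫_0^π 8^2 dx + ∫_π^{2π} (-1)^2 dx] = (1/(2π)) · (64π + 1π) = (64 + 1)/2 = 65/2.
So Σ_{n ∈ Z} |c_n|^2 = 65/2.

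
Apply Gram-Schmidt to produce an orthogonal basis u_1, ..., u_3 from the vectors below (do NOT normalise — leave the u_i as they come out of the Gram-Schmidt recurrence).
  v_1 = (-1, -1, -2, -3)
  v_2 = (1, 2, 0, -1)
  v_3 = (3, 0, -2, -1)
Orthogonal basis:
  u_1 = (-1, -1, -2, -3)
  u_2 = (1, 2, 0, -1)
  u_3 = (13/5, -16/15, -22/15, 7/15)

Apply the Gram-Schmidt recurrence
  u_1 = v_1
  u_i = v_i − Σ_{j<i} ((v_i · u_j) / (u_j · u_j)) · u_j.

Step by step this gives:
  u_1 = (-1, -1, -2, -3)
  u_2 = (1, 2, 0, -1)
  u_3 = (13/5, -16/15, -22/15, 7/15)

Orthogonality check:
  u_2 · u_1 = 0 (should be 0)
  u_3 · u_1 = 0 (should be 0)
  u_3 · u_2 = 0 (should be 0)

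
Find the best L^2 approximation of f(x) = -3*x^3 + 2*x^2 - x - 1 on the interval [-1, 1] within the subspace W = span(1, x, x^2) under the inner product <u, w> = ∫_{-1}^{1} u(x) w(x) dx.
g(x) = 2*x^2 - 14*x/5 - 1

The best approximation g ∈ W is the orthogonal projection of f onto W. Writing g = a_0 + a_1 x + a_2 x^2, the coefficients solve the normal equations G · a = b where
  G_{ij} = <φ_i, φ_j> and b_i = <f, φ_i>, with φ_0 = 1, φ_1 = x, φ_2 = x^2.
G =
  [2, 0, 2/3]
  [0, 2/3, 0]
  [2/3, 0, 2/5],
b = (-2/3, -28/15, 2/15).
Solving gives a_0 = -1, a_1 = -14/5, a_2 = 2, so
  g(x) = 2*x^2 - 14*x/5 - 1.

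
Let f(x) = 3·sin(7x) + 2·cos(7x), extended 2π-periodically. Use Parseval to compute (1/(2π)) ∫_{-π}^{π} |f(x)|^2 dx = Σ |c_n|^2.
Σ |c_n|^2 = 13/2

Expand |f|^2 and use orthogonality of {sin(nx), cos(mx)} on [-π, π]:
  ∫_{-π}^{π} sin(nx)^2 dx = π, ∫ cos(mx)^2 dx = π, and cross terms integrate to 0.
So ∫_{-π}^{π} f(x)^2 dx = 3^2 · π + 2^2 · π = (9 + 4)π.
Divide by 2π: (9 + 4)/2 = 13/2.
By Parseval, this equals Σ |c_n|^2.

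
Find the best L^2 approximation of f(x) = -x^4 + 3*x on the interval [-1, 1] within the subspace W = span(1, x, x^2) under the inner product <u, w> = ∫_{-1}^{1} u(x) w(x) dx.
g(x) = -6*x^2/7 + 3*x + 3/35

The best approximation g ∈ W is the orthogonal projection of f onto W. Writing g = a_0 + a_1 x + a_2 x^2, the coefficients solve the normal equations G · a = b where
  G_{ij} = <φ_i, φ_j> and b_i = <f, φ_i>, with φ_0 = 1, φ_1 = x, φ_2 = x^2.
G =
  [2, 0, 2/3]
  [0, 2/3, 0]
  [2/3, 0, 2/5],
b = (-2/5, 2, -2/7).
Solving gives a_0 = 3/35, a_1 = 3, a_2 = -6/7, so
  g(x) = -6*x^2/7 + 3*x + 3/35.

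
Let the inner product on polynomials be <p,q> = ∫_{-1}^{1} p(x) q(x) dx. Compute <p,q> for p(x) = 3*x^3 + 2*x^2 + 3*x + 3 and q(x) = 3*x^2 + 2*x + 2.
<p,q> = 442/15

Expand the product: p(x)·q(x) = 9*x^5 + 12*x^4 + 19*x^3 + 19*x^2 + 12*x + 6.
∫_{-1}^{1} of each monomial x^k gives [2/(k+1) if k even, 0 if k odd]. Integrating term-by-term (or equivalently evaluating the antiderivative F(x) = 3*x^6/2 + 12*x^5/5 + 19*x^4/4 + 19*x^3/3 + 6*x^2 + 6*x at the endpoints):
  F(1) − F(−1) = 1619/60 − (-149/60) = 442/15.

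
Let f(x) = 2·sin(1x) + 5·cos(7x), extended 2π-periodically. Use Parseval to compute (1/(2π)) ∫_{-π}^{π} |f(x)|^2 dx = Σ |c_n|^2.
Σ |c_n|^2 = 29/2

Expand |f|^2 and use orthogonality of {sin(nx), cos(mx)} on [-π, π]:
  ∫_{-π}^{π} sin(nx)^2 dx = π, ∫ cos(mx)^2 dx = π, and cross terms integrate to 0.
So ∫_{-π}^{π} f(x)^2 dx = 2^2 · π + 5^2 · π = (4 + 25)π.
Divide by 2π: (4 + 25)/2 = 29/2.
By Parseval, this equals Σ |c_n|^2.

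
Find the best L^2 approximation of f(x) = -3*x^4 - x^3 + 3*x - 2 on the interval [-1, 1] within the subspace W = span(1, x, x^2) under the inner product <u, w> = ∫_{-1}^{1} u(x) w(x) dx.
g(x) = -18*x^2/7 + 12*x/5 - 61/35

The best approximation g ∈ W is the orthogonal projection of f onto W. Writing g = a_0 + a_1 x + a_2 x^2, the coefficients solve the normal equations G · a = b where
  G_{ij} = <φ_i, φ_j> and b_i = <f, φ_i>, with φ_0 = 1, φ_1 = x, φ_2 = x^2.
G =
  [2, 0, 2/3]
  [0, 2/3, 0]
  [2/3, 0, 2/5],
b = (-26/5, 8/5, -46/21).
Solving gives a_0 = -61/35, a_1 = 12/5, a_2 = -18/7, so
  g(x) = -18*x^2/7 + 12*x/5 - 61/35.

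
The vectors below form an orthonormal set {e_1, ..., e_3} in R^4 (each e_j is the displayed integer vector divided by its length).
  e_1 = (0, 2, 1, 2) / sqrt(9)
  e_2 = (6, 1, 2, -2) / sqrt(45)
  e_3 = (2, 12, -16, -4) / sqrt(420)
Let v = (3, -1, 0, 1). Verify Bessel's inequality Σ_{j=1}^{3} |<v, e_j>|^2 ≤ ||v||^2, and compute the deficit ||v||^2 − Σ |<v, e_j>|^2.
Σ |<v, e_j>|^2 = 110/21; ||v||^2 = 11; deficit = 121/21

Write each e_j = u_j / sqrt(<u_j, u_j>) where u_j is the displayed integer vector. Then <v, e_j> = <v, u_j> / sqrt(<u_j, u_j>), so |<v, e_j>|^2 = <v, u_j>^2 / <u_j, u_j>.
Coefficients: <v, e_1> = 0/sqrt(9), <v, e_2> = 15/sqrt(45), <v, e_3> = -10/sqrt(420).
Square and sum: Σ |<v, e_j>|^2 = 110/21.
Compute ||v||^2 = v·v = 11.
Deficit = 11 − 110/21 = 121/21 ≥ 0, confirming Bessel's inequality. (The deficit equals ||v − Σ <v,e_j> e_j||^2, the squared distance from v to span{e_j}.)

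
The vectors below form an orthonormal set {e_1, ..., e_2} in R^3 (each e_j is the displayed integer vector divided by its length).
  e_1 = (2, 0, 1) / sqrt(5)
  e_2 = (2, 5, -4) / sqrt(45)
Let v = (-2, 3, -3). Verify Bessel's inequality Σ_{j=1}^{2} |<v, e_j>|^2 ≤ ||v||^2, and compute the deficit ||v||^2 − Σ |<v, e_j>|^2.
Σ |<v, e_j>|^2 = 194/9; ||v||^2 = 22; deficit = 4/9

Write each e_j = u_j / sqrt(<u_j, u_j>) where u_j is the displayed integer vector. Then <v, e_j> = <v, u_j> / sqrt(<u_j, u_j>), so |<v, e_j>|^2 = <v, u_j>^2 / <u_j, u_j>.
Coefficients: <v, e_1> = -7/sqrt(5), <v, e_2> = 23/sqrt(45).
Square and sum: Σ |<v, e_j>|^2 = 194/9.
Compute ||v||^2 = v·v = 22.
Deficit = 22 − 194/9 = 4/9 ≥ 0, confirming Bessel's inequality. (The deficit equals ||v − Σ <v,e_j> e_j||^2, the squared distance from v to span{e_j}.)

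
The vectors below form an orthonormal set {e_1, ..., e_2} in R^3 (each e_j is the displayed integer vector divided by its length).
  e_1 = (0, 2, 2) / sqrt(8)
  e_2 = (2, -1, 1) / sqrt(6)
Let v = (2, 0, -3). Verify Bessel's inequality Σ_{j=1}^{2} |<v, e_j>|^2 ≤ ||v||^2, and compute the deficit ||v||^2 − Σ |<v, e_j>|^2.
Σ |<v, e_j>|^2 = 14/3; ||v||^2 = 13; deficit = 25/3

Write each e_j = u_j / sqrt(<u_j, u_j>) where u_j is the displayed integer vector. Then <v, e_j> = <v, u_j> / sqrt(<u_j, u_j>), so |<v, e_j>|^2 = <v, u_j>^2 / <u_j, u_j>.
Coefficients: <v, e_1> = -6/sqrt(8), <v, e_2> = 1/sqrt(6).
Square and sum: Σ |<v, e_j>|^2 = 14/3.
Compute ||v||^2 = v·v = 13.
Deficit = 13 − 14/3 = 25/3 ≥ 0, confirming Bessel's inequality. (The deficit equals ||v − Σ <v,e_j> e_j||^2, the squared distance from v to span{e_j}.)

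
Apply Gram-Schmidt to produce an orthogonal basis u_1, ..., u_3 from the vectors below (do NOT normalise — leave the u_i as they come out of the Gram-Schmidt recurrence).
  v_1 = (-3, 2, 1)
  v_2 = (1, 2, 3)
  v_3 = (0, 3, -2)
Orthogonal basis:
  u_1 = (-3, 2, 1)
  u_2 = (13/7, 10/7, 19/7)
  u_3 = (46/45, 23/9, -92/45)

Apply the Gram-Schmidt recurrence
  u_1 = v_1
  u_i = v_i − Σ_{j<i} ((v_i · u_j) / (u_j · u_j)) · u_j.

Step by step this gives:
  u_1 = (-3, 2, 1)
  u_2 = (13/7, 10/7, 19/7)
  u_3 = (46/45, 23/9, -92/45)

Orthogonality check:
  u_2 · u_1 = 0 (should be 0)
  u_3 · u_1 = 0 (should be 0)
  u_3 · u_2 = 0 (should be 0)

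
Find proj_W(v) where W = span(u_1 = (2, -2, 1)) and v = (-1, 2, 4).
proj_W(v) = (-4/9, 4/9, -2/9)

Set up U = [u_1 | ... | u_1] ∈ R^(3×1). The projector onto W = col(U) is P = U (U^T U)^(-1) U^T.
Compute U^T U =
  [9],
and U^T v = (-2).
Solve U^T U · c = U^T v for the coefficients: c = (-2/9). The projection is proj_W(v) = U c.
Check: (v - proj_W(v)) · u_1 = 0  (should be 0).
Result: proj_W(v) = (-4/9, 4/9, -2/9).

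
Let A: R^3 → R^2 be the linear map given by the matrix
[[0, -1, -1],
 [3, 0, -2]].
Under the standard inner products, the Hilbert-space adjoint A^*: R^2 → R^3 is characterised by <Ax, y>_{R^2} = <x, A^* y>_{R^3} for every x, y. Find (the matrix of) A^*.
A^* = A^T =
[[0, 3],
 [-1, 0],
 [-1, -2]]

For real matrices with standard dot products, the defining identity <Ax, y> = <x, A^* y> gives (Ax)^T y = x^T (A^*) y, i.e. x^T A^T y = x^T (A^*) y. Since this holds for all x, y, we must have A^* = A^T. Therefore
A^* =
[[0, 3],
 [-1, 0],
 [-1, -2]].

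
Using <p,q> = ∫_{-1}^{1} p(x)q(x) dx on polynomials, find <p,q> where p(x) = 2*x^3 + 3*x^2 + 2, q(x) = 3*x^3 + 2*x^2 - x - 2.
<p,q> = -632/105

Expand the product: p(x)·q(x) = 6*x^6 + 13*x^5 + 4*x^4 - x^3 - 2*x^2 - 2*x - 4.
∫_{-1}^{1} of each monomial x^k gives [2/(k+1) if k even, 0 if k odd]. Integrating term-by-term (or equivalently evaluating the antiderivative F(x) = 6*x^7/7 + 13*x^6/6 + 4*x^5/5 - x^4/4 - 2*x^3/3 - x^2 - 4*x at the endpoints):
  F(1) − F(−1) = -293/140 − (1649/420) = -632/105.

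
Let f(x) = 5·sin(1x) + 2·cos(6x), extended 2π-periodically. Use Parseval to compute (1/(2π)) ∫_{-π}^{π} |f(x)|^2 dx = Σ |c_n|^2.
Σ |c_n|^2 = 29/2

Expand |f|^2 and use orthogonality of {sin(nx), cos(mx)} on [-π, π]:
  ∫_{-π}^{π} sin(nx)^2 dx = π, ∫ cos(mx)^2 dx = π, and cross terms integrate to 0.
So ∫_{-π}^{π} f(x)^2 dx = 5^2 · π + 2^2 · π = (25 + 4)π.
Divide by 2π: (25 + 4)/2 = 29/2.
By Parseval, this equals Σ |c_n|^2.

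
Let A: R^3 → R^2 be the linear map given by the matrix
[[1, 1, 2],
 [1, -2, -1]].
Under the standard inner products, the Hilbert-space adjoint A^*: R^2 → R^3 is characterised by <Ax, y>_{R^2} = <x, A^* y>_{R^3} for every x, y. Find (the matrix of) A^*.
A^* = A^T =
[[1, 1],
 [1, -2],
 [2, -1]]

For real matrices with standard dot products, the defining identity <Ax, y> = <x, A^* y> gives (Ax)^T y = x^T (A^*) y, i.e. x^T A^T y = x^T (A^*) y. Since this holds for all x, y, we must have A^* = A^T. Therefore
A^* =
[[1, 1],
 [1, -2],
 [2, -1]].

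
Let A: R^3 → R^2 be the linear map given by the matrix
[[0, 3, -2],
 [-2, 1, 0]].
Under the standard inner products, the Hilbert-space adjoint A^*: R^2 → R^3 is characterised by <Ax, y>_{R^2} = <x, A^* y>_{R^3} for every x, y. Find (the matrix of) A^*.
A^* = A^T =
[[0, -2],
 [3, 1],
 [-2, 0]]

For real matrices with standard dot products, the defining identity <Ax, y> = <x, A^* y> gives (Ax)^T y = x^T (A^*) y, i.e. x^T A^T y = x^T (A^*) y. Since this holds for all x, y, we must have A^* = A^T. Therefore
A^* =
[[0, -2],
 [3, 1],
 [-2, 0]].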